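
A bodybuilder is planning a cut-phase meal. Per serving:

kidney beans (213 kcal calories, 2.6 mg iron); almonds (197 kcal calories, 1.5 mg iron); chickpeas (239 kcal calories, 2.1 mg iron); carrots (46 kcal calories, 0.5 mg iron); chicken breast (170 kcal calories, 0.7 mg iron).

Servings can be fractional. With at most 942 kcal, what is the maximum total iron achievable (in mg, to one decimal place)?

11.5 mg

Iron per kcal: kidney beans 0.01221, carrots 0.01087, chickpeas 0.008787, almonds 0.007614, chicken breast 0.004118.
With no serving limits, spend the whole calories allowance on kidney beans: 942 kcal / 213 kcal × 2.6 mg = 11.5 mg.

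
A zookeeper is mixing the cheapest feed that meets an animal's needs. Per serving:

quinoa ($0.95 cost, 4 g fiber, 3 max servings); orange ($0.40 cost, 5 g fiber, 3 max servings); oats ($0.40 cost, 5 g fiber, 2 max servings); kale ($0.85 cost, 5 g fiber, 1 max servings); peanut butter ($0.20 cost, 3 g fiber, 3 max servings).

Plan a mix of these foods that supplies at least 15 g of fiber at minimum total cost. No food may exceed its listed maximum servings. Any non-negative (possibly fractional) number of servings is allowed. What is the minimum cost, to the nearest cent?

$1.08

Cost per g of fiber: peanut butter $0.0667, orange $0.0800, oats $0.0800, kale $0.1700, quinoa $0.2375.
Take 3 servings of peanut butter: +9.0 g fiber for $0.60 (total $0.60, still need 6.0 g).
Take 1.2 servings of orange: +6.0 g fiber for $0.48 (total $1.08, still need 0.0 g).
Greedy by cheapest-per-g is optimal for a single linear constraint, so the minimum cost is $1.08.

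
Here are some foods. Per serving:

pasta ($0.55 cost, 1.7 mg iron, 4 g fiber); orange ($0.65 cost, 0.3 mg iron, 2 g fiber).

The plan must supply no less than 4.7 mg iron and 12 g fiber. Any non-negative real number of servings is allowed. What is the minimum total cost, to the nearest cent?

$1.65

Two binding constraints pin down two serving amounts, so the optimal mix uses at most two foods. The candidates are each food alone (scaled to the tighter of iron/fiber) and each pair with both constraints tight.
pasta only: max(4.7/1.7, 12/4) = 3 servings → $1.65.
orange only: max(4.7/0.3, 12/2) = 15.67 servings → $10.18.
pasta + orange with both tight: 2.636 servings and 0.7273 servings → $1.92.
Cheapest feasible corner: $1.65.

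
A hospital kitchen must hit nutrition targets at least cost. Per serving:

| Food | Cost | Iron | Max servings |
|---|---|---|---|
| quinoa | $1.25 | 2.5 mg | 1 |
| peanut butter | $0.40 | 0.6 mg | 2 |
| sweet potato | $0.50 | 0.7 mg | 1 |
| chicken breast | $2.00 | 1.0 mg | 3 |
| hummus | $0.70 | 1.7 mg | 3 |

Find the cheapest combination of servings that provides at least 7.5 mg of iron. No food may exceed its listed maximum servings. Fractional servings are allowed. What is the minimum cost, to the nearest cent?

Cost per mg of iron: hummus $0.4118, quinoa $0.5000, peanut butter $0.6667, sweet potato $0.7143, chicken breast $2.0000.
Take 3 servings of hummus: +5.1 mg iron for $2.10 (total $2.10, still need 2.4 mg).
Take 0.96 servings of quinoa: +2.4 mg iron for $1.20 (total $3.30, still need 0.0 mg).
Filling from the cheapest source first is optimal under one linear minimum: $3.30.

$3.30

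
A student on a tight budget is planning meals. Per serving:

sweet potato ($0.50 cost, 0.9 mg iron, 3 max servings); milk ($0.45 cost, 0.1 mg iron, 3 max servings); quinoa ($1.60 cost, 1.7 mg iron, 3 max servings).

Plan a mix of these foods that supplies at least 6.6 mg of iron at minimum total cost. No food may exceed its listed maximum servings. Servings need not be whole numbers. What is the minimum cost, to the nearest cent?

Cost per mg of iron: sweet potato $0.5556, quinoa $0.9412, milk $4.5000.
Take 3 servings of sweet potato: +2.7 mg iron for $1.50 (total $1.50, still need 3.9 mg).
Take 2.294 servings of quinoa: +3.9 mg iron for $3.67 (total $5.17, still need 0.0 mg).
Filling from the cheapest source first is optimal under one linear minimum: $5.17.

$5.17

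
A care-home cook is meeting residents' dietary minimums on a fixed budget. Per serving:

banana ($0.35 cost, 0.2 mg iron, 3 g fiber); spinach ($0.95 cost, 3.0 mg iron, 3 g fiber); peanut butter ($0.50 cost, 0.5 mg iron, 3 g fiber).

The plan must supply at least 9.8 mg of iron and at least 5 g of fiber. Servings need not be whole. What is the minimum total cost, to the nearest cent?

$3.10

An LP optimum is at a vertex; with two nutrient constraints at most two foods are used. Check each candidate.
banana only: max(9.8/0.2, 5/3) = 49 servings → $17.15.
spinach only: max(9.8/3.0, 5/3) = 3.267 servings → $3.10.
peanut butter only: max(9.8/0.5, 5/3) = 19.6 servings → $9.80.
banana + spinach: the both-tight solution has a negative serving — not a feasible corner.
banana + peanut butter: the both-tight solution has a negative serving — not a feasible corner.
spinach + peanut butter: the both-tight solution has a negative serving — not a feasible corner.
Cheapest feasible corner: $3.10.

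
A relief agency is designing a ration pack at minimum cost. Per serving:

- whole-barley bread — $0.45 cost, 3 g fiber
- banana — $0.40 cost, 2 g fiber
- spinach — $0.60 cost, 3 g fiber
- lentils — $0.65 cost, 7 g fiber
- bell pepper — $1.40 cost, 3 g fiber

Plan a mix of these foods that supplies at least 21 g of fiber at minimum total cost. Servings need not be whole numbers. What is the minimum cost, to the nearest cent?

$1.95

Cost per g of fiber: lentils $0.0929, whole-barley bread $0.1500, banana $0.2000, spinach $0.2000, bell pepper $0.4667.
With no serving limits, use only lentils: 21 g / 7 g = 3 servings × $0.65 = $1.95.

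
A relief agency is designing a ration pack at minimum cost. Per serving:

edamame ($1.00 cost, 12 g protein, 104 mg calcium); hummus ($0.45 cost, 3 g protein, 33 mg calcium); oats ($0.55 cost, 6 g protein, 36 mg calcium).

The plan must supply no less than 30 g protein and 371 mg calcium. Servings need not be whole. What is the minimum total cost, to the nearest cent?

edamame only: max(30/12, 371/104) = 3.567 servings → $3.57.
hummus only: max(30/3, 371/33) = 11.24 servings → $5.06.
oats only: max(30/6, 371/36) = 10.31 servings → $5.67.
edamame + hummus: intersection lies outside the first quadrant.
edamame + oats: intersection lies outside the first quadrant.
hummus + oats: the both-tight solution has a negative serving — not a feasible corner.
The minimum over all feasible corners is $3.57.

$3.57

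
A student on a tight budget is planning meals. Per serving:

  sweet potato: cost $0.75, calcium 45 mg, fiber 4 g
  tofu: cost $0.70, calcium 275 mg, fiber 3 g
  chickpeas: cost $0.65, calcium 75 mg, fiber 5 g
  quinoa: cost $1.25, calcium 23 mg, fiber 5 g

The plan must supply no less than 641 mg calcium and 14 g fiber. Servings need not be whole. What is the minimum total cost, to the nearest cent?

Check every corner: each single food scaled to meet both minima, and each pair solved so both constraints bind.
sweet potato only: max(641/45, 14/4) = 14.24 servings → $10.68.
tofu only: max(641/275, 14/3) = 4.667 servings → $3.27.
chickpeas only: max(641/75, 14/5) = 8.547 servings → $5.56.
quinoa only: max(641/23, 14/5) = 27.87 servings → $34.84.
sweet potato + tofu with both tight: 1.997 servings and 2.004 servings → $2.90.
sweet potato + chickpeas with both targets exact would need a negative amount; discard.
sweet potato + quinoa: the both-tight solution has a negative serving — not a feasible corner.
tofu + chickpeas with both tight: 1.874 servings and 1.676 servings → $2.40.
tofu + quinoa with both tight: 2.208 servings and 1.475 servings → $3.39.
chickpeas + quinoa: the both-tight solution has a negative serving — not a feasible corner.
So the least-cost plan costs $2.40.

$2.40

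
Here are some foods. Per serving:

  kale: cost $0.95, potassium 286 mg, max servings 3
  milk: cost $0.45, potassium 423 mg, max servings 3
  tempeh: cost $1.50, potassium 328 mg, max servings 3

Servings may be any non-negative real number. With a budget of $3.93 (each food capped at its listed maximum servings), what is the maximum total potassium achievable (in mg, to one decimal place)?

2045.7 mg

Potassium per dollar: milk 940, kale 301.1, tempeh 218.7.
Take 3 servings of milk: spends $1.35, +1269.0 mg potassium (running total 1269.0 mg).
Take 2.716 servings of kale: spends $2.58, +776.7 mg potassium (running total 2045.7 mg).
Greedy by best ratio exhausts the cost allowance optimally: 2045.7 mg.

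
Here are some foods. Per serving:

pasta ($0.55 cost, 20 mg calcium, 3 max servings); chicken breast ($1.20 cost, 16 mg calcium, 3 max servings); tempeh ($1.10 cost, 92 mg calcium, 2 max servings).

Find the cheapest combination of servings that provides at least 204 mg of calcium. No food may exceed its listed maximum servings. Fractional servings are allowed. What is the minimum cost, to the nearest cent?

$2.75

Cost per mg of calcium: tempeh $0.0120, pasta $0.0275, chicken breast $0.0750.
Take 2 servings of tempeh: +184.0 mg calcium for $2.20 (total $2.20, still need 20.0 mg).
Take 1 serving of pasta: +20.0 mg calcium for $0.55 (total $2.75, still need 0.0 mg).
Filling from the cheapest source first is optimal under one linear minimum: $2.75.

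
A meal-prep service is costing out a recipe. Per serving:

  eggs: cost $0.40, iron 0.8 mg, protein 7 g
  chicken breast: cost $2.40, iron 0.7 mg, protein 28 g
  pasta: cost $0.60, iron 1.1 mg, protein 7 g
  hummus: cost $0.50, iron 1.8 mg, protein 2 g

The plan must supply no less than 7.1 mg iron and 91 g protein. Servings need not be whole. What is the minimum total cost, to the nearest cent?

$5.20

eggs only: max(7.1/0.8, 91/7) = 13 servings → $5.20.
chicken breast only: max(7.1/0.7, 91/28) = 10.14 servings → $24.34.
pasta only: max(7.1/1.1, 91/7) = 13 servings → $7.80.
hummus only: max(7.1/1.8, 91/2) = 45.5 servings → $22.75.
eggs + chicken breast with both tight: 7.72 servings and 1.32 servings → $6.26.
eggs + pasta: intersection lies outside the first quadrant.
eggs + hummus: intersection lies outside the first quadrant.
chicken breast + pasta with both tight: 1.946 servings and 5.216 servings → $7.80.
chicken breast + hummus with both tight: 3.053 servings and 2.757 servings → $8.71.
pasta + hummus: intersection lies outside the first quadrant.
Cheapest feasible corner: $5.20.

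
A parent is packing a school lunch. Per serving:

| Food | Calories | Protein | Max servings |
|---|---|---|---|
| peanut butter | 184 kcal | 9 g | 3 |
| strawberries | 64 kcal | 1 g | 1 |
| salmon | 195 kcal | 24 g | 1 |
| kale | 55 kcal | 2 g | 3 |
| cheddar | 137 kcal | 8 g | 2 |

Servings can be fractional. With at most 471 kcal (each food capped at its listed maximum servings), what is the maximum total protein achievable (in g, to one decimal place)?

Protein per kcal: salmon 0.1231, cheddar 0.05839, peanut butter 0.04891, kale 0.03636, strawberries 0.01562.
Take 1 serving of salmon: uses 195 kcal, +24.0 g protein (running total 24.0 g).
Take 2 servings of cheddar: uses 274 kcal, +16.0 g protein (running total 40.0 g).
Take 0.01087 servings of peanut butter: uses 2 kcal, +0.1 g protein (running total 40.1 g).
Greedy by best ratio exhausts the calories allowance optimally: 40.1 g.

40.1 g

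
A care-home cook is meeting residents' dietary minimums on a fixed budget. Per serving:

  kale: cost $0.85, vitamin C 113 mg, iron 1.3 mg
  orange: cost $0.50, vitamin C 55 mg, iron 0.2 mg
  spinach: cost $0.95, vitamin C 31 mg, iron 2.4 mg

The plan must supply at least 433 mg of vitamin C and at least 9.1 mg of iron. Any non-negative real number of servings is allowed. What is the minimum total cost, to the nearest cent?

$4.70

kale only: max(433/113, 9.1/1.3) = 7 servings → $5.95.
orange only: max(433/55, 9.1/0.2) = 45.5 servings → $22.75.
spinach only: max(433/31, 9.1/2.4) = 13.97 servings → $13.27.
kale + orange: the both-tight solution has a negative serving — not a feasible corner.
kale + spinach with both tight: 3.279 servings and 2.016 servings → $4.70.
orange + spinach with both tight: 6.018 servings and 3.29 servings → $6.13.
Cheapest feasible corner: $4.70.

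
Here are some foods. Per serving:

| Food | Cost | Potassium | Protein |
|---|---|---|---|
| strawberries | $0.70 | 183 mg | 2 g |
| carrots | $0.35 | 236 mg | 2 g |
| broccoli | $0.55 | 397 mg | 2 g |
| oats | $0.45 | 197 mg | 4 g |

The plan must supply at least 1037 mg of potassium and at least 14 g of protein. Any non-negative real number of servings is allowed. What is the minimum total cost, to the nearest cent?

A basic optimal solution has at most two foods positive. Try each food alone and each pair with both targets met exactly.
strawberries only: max(1037/183, 14/2) = 7 servings → $4.90.
carrots only: max(1037/236, 14/2) = 7 servings → $2.45.
broccoli only: max(1037/397, 14/2) = 7 servings → $3.85.
oats only: max(1037/197, 14/4) = 5.264 servings → $2.37.
strawberries + carrots with both targets exact would need a negative amount; discard.
strawberries + broccoli with both targets exact would need a negative amount; discard.
strawberries + oats with both tight: 4.112 servings and 1.444 servings → $3.53.
carrots + broccoli: intersection lies outside the first quadrant.
carrots + oats with both tight: 2.527 servings and 2.236 servings → $1.89.
broccoli + oats with both tight: 1.164 servings and 2.918 servings → $1.95.
Cheapest feasible corner: $1.89.

$1.89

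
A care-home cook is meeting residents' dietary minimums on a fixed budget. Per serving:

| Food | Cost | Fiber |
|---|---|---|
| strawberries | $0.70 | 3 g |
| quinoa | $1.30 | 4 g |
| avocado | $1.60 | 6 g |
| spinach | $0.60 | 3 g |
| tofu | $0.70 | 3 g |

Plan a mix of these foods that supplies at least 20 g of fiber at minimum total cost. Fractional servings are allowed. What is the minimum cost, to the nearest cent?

$4.00

Cost per g of fiber: spinach $0.2000, strawberries $0.2333, tofu $0.2333, avocado $0.2667, quinoa $0.3250.
With no serving limits, use only spinach: 20 g / 3 g = 6.667 servings × $0.60 = $4.00.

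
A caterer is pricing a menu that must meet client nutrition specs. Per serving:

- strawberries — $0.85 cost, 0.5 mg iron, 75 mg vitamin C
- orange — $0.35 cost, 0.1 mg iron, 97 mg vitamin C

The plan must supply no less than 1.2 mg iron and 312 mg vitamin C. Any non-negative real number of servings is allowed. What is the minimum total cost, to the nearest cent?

$2.33

Check every corner: each single food scaled to meet both minima, and each pair solved so both constraints bind.
strawberries only: max(1.2/0.5, 312/75) = 4.16 servings → $3.54.
orange only: max(1.2/0.1, 312/97) = 12 servings → $4.20.
strawberries + orange with both tight: 2.078 servings and 1.61 servings → $2.33.
Cheapest feasible corner: $2.33.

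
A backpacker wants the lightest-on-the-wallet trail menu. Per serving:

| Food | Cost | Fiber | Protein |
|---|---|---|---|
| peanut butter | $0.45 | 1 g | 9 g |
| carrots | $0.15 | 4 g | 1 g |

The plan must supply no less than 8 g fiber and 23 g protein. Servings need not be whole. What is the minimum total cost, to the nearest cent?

$1.29

This is a tiny linear program; its minimum lies at a vertex of the feasible set. List the vertices and price them.
peanut butter only: max(8/1, 23/9) = 8 servings → $3.60.
carrots only: max(8/4, 23/1) = 23 servings → $3.45.
peanut butter + carrots with both tight: 2.4 servings and 1.4 servings → $1.29.
Cheapest feasible corner: $1.29.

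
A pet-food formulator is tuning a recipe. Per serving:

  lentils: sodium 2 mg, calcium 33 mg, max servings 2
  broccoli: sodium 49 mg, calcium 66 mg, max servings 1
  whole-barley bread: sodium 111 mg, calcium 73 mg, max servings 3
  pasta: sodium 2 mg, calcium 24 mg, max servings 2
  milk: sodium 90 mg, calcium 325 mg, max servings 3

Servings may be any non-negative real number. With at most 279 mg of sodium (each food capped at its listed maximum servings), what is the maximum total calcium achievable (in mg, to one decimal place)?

1090.3 mg

Calcium per mg sodium: lentils 16.5, pasta 12, milk 3.611, broccoli 1.347, whole-barley bread 0.6577.
Take 2 servings of lentils: uses 4 mg sodium, +66.0 mg calcium (running total 66.0 mg).
Take 2 servings of pasta: uses 4 mg sodium, +48.0 mg calcium (running total 114.0 mg).
Take 3 servings of milk: uses 270 mg sodium, +975.0 mg calcium (running total 1089.0 mg).
Take 0.02041 servings of broccoli: uses 1 mg sodium, +1.3 mg calcium (running total 1090.3 mg).
Greedy by best ratio exhausts the sodium allowance optimally: 1090.3 mg.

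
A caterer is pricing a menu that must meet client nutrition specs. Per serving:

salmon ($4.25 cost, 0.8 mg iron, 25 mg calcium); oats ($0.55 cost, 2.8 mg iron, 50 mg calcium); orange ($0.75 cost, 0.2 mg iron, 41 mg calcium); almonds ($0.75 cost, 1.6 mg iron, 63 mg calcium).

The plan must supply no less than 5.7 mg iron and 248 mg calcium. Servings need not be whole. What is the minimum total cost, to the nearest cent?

Minimising a linear cost over {iron ≥ 5.7, calcium ≥ 248, servings ≥ 0} — the optimum is at a vertex, using one or two foods.
salmon only: max(5.7/0.8, 248/25) = 9.92 servings → $42.16.
oats only: max(5.7/2.8, 248/50) = 4.96 servings → $2.73.
orange only: max(5.7/0.2, 248/41) = 28.5 servings → $21.38.
almonds only: max(5.7/1.6, 248/63) = 3.937 servings → $2.95.
salmon + oats with both targets exact would need a negative amount; discard.
salmon + orange with both tight: 6.622 servings and 2.011 servings → $29.65.
salmon + almonds: the both-tight solution has a negative serving — not a feasible corner.
oats + orange with both tight: 1.757 servings and 3.906 servings → $3.90.
oats + almonds: intersection lies outside the first quadrant.
orange + almonds with both tight: 0.7113 servings and 3.474 servings → $3.14.
The minimum over all feasible corners is $2.73.

$2.73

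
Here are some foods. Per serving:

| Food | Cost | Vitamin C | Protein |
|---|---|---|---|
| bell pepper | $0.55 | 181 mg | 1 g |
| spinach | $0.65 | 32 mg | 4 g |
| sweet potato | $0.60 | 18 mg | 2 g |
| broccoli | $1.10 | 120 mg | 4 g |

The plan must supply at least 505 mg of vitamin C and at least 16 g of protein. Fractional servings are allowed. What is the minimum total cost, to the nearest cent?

$3.44

For a min-cost LP with two ≥-constraints, a basic feasible solution has at most two positive variables.
bell pepper only: max(505/181, 16/1) = 16 servings → $8.80.
spinach only: max(505/32, 16/4) = 15.78 servings → $10.26.
sweet potato only: max(505/18, 16/2) = 28.06 servings → $16.83.
broccoli only: max(505/120, 16/4) = 4.208 servings → $4.63.
bell pepper + spinach with both tight: 2.179 servings and 3.455 servings → $3.44.
bell pepper + sweet potato with both tight: 2.099 servings and 6.951 servings → $5.32.
bell pepper + broccoli with both tight: 0.1656 servings and 3.959 servings → $4.45.
spinach + sweet potato: the both-tight solution has a negative serving — not a feasible corner.
spinach + broccoli: the both-tight solution has a negative serving — not a feasible corner.
sweet potato + broccoli with both targets exact would need a negative amount; discard.
Cheapest feasible corner: $3.44.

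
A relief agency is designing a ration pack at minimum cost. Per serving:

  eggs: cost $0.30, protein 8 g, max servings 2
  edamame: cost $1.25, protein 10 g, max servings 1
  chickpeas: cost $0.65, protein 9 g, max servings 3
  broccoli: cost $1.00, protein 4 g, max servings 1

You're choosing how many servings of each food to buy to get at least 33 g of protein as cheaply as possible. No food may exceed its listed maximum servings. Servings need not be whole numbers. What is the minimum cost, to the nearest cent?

$1.83

Cost per g of protein: eggs $0.0375, chickpeas $0.0722, edamame $0.1250, broccoli $0.2500.
Take 2 servings of eggs: +16.0 g protein for $0.60 (total $0.60, still need 17.0 g).
Take 1.889 servings of chickpeas: +17.0 g protein for $1.23 (total $1.83, still need 0.0 g).
Greedy by cheapest-per-g is optimal for a single linear constraint, so the minimum cost is $1.83.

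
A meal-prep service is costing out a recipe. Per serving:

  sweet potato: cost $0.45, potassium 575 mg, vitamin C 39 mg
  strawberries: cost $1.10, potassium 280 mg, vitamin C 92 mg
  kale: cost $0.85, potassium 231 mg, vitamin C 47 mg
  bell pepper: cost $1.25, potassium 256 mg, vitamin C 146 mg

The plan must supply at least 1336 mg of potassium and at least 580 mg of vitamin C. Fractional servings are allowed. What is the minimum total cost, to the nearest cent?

$5.04

A basic optimal solution has at most two foods positive. Try each food alone and each pair with both targets met exactly.
sweet potato only: max(1336/575, 580/39) = 14.87 servings → $6.69.
strawberries only: max(1336/280, 580/92) = 6.304 servings → $6.93.
kale only: max(1336/231, 580/47) = 12.34 servings → $10.49.
bell pepper only: max(1336/256, 580/146) = 5.219 servings → $6.52.
sweet potato + strawberries: intersection lies outside the first quadrant.
sweet potato + kale: the both-tight solution has a negative serving — not a feasible corner.
sweet potato + bell pepper with both tight: 0.6297 servings and 3.804 servings → $5.04.
strawberries + kale: the both-tight solution has a negative serving — not a feasible corner.
strawberries + bell pepper with both tight: 2.688 servings and 2.279 servings → $5.81.
kale + bell pepper with both tight: 2.147 servings and 3.281 servings → $5.93.
The minimum over all feasible corners is $5.04.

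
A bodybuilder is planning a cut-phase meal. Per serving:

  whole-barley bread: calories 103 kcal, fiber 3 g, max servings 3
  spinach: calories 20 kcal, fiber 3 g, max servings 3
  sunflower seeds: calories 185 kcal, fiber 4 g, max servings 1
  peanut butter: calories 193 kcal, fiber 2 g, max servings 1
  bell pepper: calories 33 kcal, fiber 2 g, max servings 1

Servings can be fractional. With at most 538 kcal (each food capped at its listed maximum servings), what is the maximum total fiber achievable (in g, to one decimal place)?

22.9 g

Fiber per kcal: spinach 0.15, bell pepper 0.06061, whole-barley bread 0.02913, sunflower seeds 0.02162, peanut butter 0.01036.
Take 3 servings of spinach: uses 60 kcal, +9.0 g fiber (running total 9.0 g).
Take 1 serving of bell pepper: uses 33 kcal, +2.0 g fiber (running total 11.0 g).
Take 3 servings of whole-barley bread: uses 309 kcal, +9.0 g fiber (running total 20.0 g).
Take 0.7351 servings of sunflower seeds: uses 136 kcal, +2.9 g fiber (running total 22.9 g).
Filling greedily by fiber-per-kcal is optimal for one linear limit, giving 22.9 g.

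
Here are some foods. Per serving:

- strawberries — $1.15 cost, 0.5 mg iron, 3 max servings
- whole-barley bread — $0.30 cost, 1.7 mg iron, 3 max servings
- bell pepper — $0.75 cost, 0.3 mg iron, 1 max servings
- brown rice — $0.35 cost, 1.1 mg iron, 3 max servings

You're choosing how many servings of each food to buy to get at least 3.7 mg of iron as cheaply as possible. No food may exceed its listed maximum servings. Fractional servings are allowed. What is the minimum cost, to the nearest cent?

$0.65

Cost per mg of iron: whole-barley bread $0.1765, brown rice $0.3182, strawberries $2.3000, bell pepper $2.5000.
Take 2.176 servings of whole-barley bread: +3.7 mg iron for $0.65 (total $0.65, still need 0.0 mg).
Greedy by cheapest-per-mg is optimal for a single linear constraint, so the minimum cost is $0.65.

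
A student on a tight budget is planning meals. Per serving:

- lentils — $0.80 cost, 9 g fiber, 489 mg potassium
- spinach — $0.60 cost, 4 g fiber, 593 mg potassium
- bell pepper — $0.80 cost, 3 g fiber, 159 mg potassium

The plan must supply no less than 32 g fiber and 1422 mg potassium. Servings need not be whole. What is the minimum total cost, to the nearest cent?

Two binding constraints pin down two serving amounts, so the optimal mix uses at most two foods. The candidates are each food alone (scaled to the tighter of fiber/potassium) and each pair with both constraints tight.
lentils only: max(32/9, 1422/489) = 3.556 servings → $2.84.
spinach only: max(32/4, 1422/593) = 8 servings → $4.80.
bell pepper only: max(32/3, 1422/159) = 10.67 servings → $8.53.
lentils + spinach: intersection lies outside the first quadrant.
lentils + bell pepper with both targets exact would need a negative amount; discard.
spinach + bell pepper: intersection lies outside the first quadrant.
So the least-cost plan costs $2.84.

$2.84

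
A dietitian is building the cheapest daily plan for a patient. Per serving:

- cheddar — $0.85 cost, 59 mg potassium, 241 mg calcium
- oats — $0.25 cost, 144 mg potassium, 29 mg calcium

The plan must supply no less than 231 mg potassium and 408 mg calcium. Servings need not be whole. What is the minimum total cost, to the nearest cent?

$1.58

At the optimum either one food covers both requirements or two foods hit both targets exactly; no other combination can be cheaper.
cheddar only: max(231/59, 408/241) = 3.915 servings → $3.33.
oats only: max(231/144, 408/29) = 14.07 servings → $3.52.
cheddar + oats with both tight: 1.578 servings and 0.9577 servings → $1.58.
Cheapest feasible corner: $1.58.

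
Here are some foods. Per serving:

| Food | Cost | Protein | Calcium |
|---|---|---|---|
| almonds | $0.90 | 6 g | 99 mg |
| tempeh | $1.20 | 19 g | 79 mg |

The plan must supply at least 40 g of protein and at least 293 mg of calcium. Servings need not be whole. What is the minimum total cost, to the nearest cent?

An LP optimum is at a vertex; with two nutrient constraints at most two foods are used. Check each candidate.
almonds only: max(40/6, 293/99) = 6.667 servings → $6.00.
tempeh only: max(40/19, 293/79) = 3.709 servings → $4.45.
almonds + tempeh with both tight: 1.711 servings and 1.565 servings → $3.42.
The minimum over all feasible corners is $3.42.

$3.42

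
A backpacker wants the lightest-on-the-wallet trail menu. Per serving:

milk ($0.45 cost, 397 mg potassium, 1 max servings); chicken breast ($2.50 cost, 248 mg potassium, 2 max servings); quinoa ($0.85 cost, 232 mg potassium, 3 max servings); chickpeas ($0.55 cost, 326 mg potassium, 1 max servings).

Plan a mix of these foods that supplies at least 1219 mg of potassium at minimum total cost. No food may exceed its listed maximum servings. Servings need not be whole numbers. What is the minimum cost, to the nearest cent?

Cost per mg of potassium: milk $0.0011, chickpeas $0.0017, quinoa $0.0037, chicken breast $0.0101.
Take 1 serving of milk: +397.0 mg potassium for $0.45 (total $0.45, still need 822.0 mg).
Take 1 serving of chickpeas: +326.0 mg potassium for $0.55 (total $1.00, still need 496.0 mg).
Take 2.138 servings of quinoa: +496.0 mg potassium for $1.82 (total $2.82, still need 0.0 mg).
Filling from the cheapest source first is optimal under one linear minimum: $2.82.

$2.82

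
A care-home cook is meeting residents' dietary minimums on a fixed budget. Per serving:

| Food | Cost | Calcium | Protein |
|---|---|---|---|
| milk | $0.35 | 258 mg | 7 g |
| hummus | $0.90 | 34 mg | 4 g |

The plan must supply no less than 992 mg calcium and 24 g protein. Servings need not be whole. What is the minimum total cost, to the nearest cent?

$1.35

milk only: max(992/258, 24/7) = 3.845 servings → $1.35.
hummus only: max(992/34, 24/4) = 29.18 servings → $26.26.
milk + hummus with both targets exact would need a negative amount; discard.
So the least-cost plan costs $1.35.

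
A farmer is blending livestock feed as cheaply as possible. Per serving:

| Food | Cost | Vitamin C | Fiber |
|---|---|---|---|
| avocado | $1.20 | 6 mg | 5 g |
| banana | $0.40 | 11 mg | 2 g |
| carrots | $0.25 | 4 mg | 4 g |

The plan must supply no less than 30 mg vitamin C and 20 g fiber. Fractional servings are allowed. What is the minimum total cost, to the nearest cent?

avocado only: max(30/6, 20/5) = 5 servings → $6.00.
banana only: max(30/11, 20/2) = 10 servings → $4.00.
carrots only: max(30/4, 20/4) = 7.5 servings → $1.88.
avocado + banana with both tight: 3.721 servings and 0.6977 servings → $4.74.
avocado + carrots: the both-tight solution has a negative serving — not a feasible corner.
banana + carrots with both tight: 1.111 servings and 4.444 servings → $1.56.
Cheapest feasible corner: $1.56.

$1.56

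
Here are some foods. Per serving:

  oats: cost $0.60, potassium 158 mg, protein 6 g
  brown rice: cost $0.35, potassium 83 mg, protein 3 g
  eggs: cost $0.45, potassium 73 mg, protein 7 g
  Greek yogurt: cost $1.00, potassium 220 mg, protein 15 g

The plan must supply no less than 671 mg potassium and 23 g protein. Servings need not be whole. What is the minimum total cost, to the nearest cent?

$2.55

At the optimum either one food covers both requirements or two foods hit both targets exactly; no other combination can be cheaper.
oats only: max(671/158, 23/6) = 4.247 servings → $2.55.
brown rice only: max(671/83, 23/3) = 8.084 servings → $2.83.
eggs only: max(671/73, 23/7) = 9.192 servings → $4.14.
Greek yogurt only: max(671/220, 23/15) = 3.05 servings → $3.05.
oats + brown rice: the both-tight solution has a negative serving — not a feasible corner.
oats + eggs with both targets exact would need a negative amount; discard.
oats + Greek yogurt with both targets exact would need a negative amount; discard.
brown rice + eggs: intersection lies outside the first quadrant.
brown rice + Greek yogurt with both targets exact would need a negative amount; discard.
eggs + Greek yogurt: the both-tight solution has a negative serving — not a feasible corner.
So the least-cost plan costs $2.55.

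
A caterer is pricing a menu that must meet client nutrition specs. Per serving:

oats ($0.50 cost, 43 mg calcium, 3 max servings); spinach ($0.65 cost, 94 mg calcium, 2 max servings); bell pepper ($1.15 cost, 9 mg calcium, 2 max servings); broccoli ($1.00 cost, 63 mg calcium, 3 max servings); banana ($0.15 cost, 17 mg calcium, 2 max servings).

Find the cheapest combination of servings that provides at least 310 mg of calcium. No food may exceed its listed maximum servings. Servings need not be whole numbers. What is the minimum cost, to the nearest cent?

$2.62

Cost per mg of calcium: spinach $0.0069, banana $0.0088, oats $0.0116, broccoli $0.0159, bell pepper $0.1278.
Take 2 servings of spinach: +188.0 mg calcium for $1.30 (total $1.30, still need 122.0 mg).
Take 2 servings of banana: +34.0 mg calcium for $0.30 (total $1.60, still need 88.0 mg).
Take 2.047 servings of oats: +88.0 mg calcium for $1.02 (total $2.62, still need 0.0 mg).
Greedy by cheapest-per-mg is optimal for a single linear constraint, so the minimum cost is $2.62.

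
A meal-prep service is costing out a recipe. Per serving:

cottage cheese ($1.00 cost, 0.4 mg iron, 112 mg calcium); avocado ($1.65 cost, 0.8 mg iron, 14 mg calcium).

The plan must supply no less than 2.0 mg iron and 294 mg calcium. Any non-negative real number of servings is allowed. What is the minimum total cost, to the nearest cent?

An LP optimum is at a vertex; with two nutrient constraints at most two foods are used. Check each candidate.
cottage cheese only: max(2.0/0.4, 294/112) = 5 servings → $5.00.
avocado only: max(2.0/0.8, 294/14) = 21 servings → $34.65.
cottage cheese + avocado with both tight: 2.467 servings and 1.267 servings → $4.56.
The minimum over all feasible corners is $4.56.

$4.56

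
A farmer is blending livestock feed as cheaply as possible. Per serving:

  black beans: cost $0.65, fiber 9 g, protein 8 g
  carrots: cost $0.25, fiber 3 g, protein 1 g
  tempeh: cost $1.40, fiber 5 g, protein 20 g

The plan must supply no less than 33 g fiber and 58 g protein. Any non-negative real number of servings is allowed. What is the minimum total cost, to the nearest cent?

$4.30

Check every corner: each single food scaled to meet both minima, and each pair solved so both constraints bind.
black beans only: max(33/9, 58/8) = 7.25 servings → $4.71.
carrots only: max(33/3, 58/1) = 58 servings → $14.50.
tempeh only: max(33/5, 58/20) = 6.6 servings → $9.24.
black beans + carrots: the both-tight solution has a negative serving — not a feasible corner.
black beans + tempeh with both tight: 2.643 servings and 1.843 servings → $4.30.
carrots + tempeh with both tight: 6.727 servings and 2.564 servings → $5.27.
The minimum over all feasible corners is $4.30.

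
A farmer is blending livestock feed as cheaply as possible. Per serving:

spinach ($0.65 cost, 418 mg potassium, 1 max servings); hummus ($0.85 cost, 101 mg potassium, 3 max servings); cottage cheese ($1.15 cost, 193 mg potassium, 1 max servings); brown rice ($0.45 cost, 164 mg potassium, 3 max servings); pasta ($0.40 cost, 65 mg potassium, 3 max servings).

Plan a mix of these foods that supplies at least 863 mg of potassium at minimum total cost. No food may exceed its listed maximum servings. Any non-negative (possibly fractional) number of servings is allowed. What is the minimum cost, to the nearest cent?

Cost per mg of potassium: spinach $0.0016, brown rice $0.0027, cottage cheese $0.0060, pasta $0.0062, hummus $0.0084.
Take 1 serving of spinach: +418.0 mg potassium for $0.65 (total $0.65, still need 445.0 mg).
Take 2.713 servings of brown rice: +445.0 mg potassium for $1.22 (total $1.87, still need 0.0 mg).
Greedy by cheapest-per-mg is optimal for a single linear constraint, so the minimum cost is $1.87.

$1.87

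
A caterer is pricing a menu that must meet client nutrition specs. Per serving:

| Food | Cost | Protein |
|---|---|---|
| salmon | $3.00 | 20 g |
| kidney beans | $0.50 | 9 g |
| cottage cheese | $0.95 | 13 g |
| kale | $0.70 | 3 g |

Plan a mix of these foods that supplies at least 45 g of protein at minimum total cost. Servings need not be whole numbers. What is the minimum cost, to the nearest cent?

$2.50

Cost per g of protein: kidney beans $0.0556, cottage cheese $0.0731, salmon $0.1500, kale $0.2333.
With no serving limits, use only kidney beans: 45 g / 9 g = 5 servings × $0.50 = $2.50.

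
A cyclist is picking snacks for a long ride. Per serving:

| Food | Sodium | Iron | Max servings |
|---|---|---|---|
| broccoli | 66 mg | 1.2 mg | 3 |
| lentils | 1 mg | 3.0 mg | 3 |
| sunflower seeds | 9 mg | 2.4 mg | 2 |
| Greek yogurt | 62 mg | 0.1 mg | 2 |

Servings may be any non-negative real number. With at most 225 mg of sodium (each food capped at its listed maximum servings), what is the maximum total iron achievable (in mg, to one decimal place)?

Iron per mg sodium: lentils 3, sunflower seeds 0.2667, broccoli 0.01818, Greek yogurt 0.001613.
Take 3 servings of lentils: uses 3 mg sodium, +9.0 mg iron (running total 9.0 mg).
Take 2 servings of sunflower seeds: uses 18 mg sodium, +4.8 mg iron (running total 13.8 mg).
Take 3 servings of broccoli: uses 198 mg sodium, +3.6 mg iron (running total 17.4 mg).
Take 0.09677 servings of Greek yogurt: uses 6 mg sodium, +0.0 mg iron (running total 17.4 mg).
Greedy by best ratio exhausts the sodium allowance optimally: 17.4 mg.

17.4 mg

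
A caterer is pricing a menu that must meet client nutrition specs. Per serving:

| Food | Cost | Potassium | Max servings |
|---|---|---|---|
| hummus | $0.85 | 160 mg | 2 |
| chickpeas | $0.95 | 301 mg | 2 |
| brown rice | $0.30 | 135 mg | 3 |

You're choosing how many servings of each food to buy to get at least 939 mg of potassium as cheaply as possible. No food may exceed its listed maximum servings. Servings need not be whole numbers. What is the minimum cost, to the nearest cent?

Cost per mg of potassium: brown rice $0.0022, chickpeas $0.0032, hummus $0.0053.
Take 3 servings of brown rice: +405.0 mg potassium for $0.90 (total $0.90, still need 534.0 mg).
Take 1.774 servings of chickpeas: +534.0 mg potassium for $1.69 (total $2.59, still need 0.0 mg).
Filling from the cheapest source first is optimal under one linear minimum: $2.59.

$2.59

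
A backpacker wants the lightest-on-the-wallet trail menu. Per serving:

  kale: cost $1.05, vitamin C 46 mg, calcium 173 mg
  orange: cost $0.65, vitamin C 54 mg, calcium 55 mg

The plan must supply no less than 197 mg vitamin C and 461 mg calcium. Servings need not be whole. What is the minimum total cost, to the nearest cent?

Check every corner: each single food scaled to meet both minima, and each pair solved so both constraints bind.
kale only: max(197/46, 461/173) = 4.283 servings → $4.50.
orange only: max(197/54, 461/55) = 8.382 servings → $5.45.
kale + orange with both tight: 2.064 servings and 1.89 servings → $3.40.
Cheapest feasible corner: $3.40.

$3.40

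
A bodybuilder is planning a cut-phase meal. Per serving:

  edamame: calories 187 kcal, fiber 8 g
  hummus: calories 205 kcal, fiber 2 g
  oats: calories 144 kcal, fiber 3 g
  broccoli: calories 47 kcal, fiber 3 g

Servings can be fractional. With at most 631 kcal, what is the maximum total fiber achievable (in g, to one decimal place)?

Fiber per kcal: broccoli 0.06383, edamame 0.04278, oats 0.02083, hummus 0.009756.
With no serving limits, spend the whole calories allowance on broccoli: 631 kcal / 47 kcal × 3 g = 40.3 g.

40.3 g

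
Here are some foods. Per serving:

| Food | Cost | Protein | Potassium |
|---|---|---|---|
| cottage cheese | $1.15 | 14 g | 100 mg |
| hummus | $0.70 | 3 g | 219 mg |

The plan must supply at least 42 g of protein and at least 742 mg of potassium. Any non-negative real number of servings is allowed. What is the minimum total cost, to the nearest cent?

$4.46

Check every corner: each single food scaled to meet both minima, and each pair solved so both constraints bind.
cottage cheese only: max(42/14, 742/100) = 7.42 servings → $8.53.
hummus only: max(42/3, 742/219) = 14 servings → $9.80.
cottage cheese + hummus with both tight: 2.521 servings and 2.237 servings → $4.46.
The minimum over all feasible corners is $4.46.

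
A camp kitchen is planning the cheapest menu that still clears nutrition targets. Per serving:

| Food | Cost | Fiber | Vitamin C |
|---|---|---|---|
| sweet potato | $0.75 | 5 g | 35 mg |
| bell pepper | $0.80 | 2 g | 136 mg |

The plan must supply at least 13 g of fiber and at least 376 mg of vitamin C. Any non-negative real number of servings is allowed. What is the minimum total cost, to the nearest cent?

$3.12

At the optimum either one food covers both requirements or two foods hit both targets exactly; no other combination can be cheaper.
sweet potato only: max(13/5, 376/35) = 10.74 servings → $8.06.
bell pepper only: max(13/2, 376/136) = 6.5 servings → $5.20.
sweet potato + bell pepper with both tight: 1.666 servings and 2.336 servings → $3.12.
The minimum over all feasible corners is $3.12.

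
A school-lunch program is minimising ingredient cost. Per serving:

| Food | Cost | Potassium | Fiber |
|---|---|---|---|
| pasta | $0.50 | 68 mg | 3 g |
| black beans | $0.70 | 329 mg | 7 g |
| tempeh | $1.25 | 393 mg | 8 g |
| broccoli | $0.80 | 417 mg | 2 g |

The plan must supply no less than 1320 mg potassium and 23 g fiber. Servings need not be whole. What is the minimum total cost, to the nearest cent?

$2.74

A basic optimal solution has at most two foods positive. Try each food alone and each pair with both targets met exactly.
pasta only: max(1320/68, 23/3) = 19.41 servings → $9.71.
black beans only: max(1320/329, 23/7) = 4.012 servings → $2.81.
tempeh only: max(1320/393, 23/8) = 3.359 servings → $4.20.
broccoli only: max(1320/417, 23/2) = 11.5 servings → $9.20.
pasta + black beans: intersection lies outside the first quadrant.
pasta + tempeh: the both-tight solution has a negative serving — not a feasible corner.
pasta + broccoli with both tight: 6.234 servings and 2.149 servings → $4.84.
black beans + tempeh: the both-tight solution has a negative serving — not a feasible corner.
black beans + broccoli with both tight: 3.074 servings and 0.7399 servings → $2.74.
tempeh + broccoli with both tight: 2.726 servings and 0.5965 servings → $3.88.
Cheapest feasible corner: $2.74.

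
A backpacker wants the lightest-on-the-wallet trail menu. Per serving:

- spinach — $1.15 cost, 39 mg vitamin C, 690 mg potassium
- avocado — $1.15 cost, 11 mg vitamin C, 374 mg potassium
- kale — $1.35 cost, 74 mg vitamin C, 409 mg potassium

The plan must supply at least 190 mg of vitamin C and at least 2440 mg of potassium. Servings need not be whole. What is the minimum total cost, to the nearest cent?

$4.75

spinach only: max(190/39, 2440/690) = 4.872 servings → $5.60.
avocado only: max(190/11, 2440/374) = 17.27 servings → $19.86.
kale only: max(190/74, 2440/409) = 5.966 servings → $8.05.
spinach + avocado with both targets exact would need a negative amount; discard.
spinach + kale with both tight: 2.929 servings and 1.024 servings → $4.75.
avocado + kale with both tight: 4.438 servings and 1.908 servings → $7.68.
Cheapest feasible corner: $4.75.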